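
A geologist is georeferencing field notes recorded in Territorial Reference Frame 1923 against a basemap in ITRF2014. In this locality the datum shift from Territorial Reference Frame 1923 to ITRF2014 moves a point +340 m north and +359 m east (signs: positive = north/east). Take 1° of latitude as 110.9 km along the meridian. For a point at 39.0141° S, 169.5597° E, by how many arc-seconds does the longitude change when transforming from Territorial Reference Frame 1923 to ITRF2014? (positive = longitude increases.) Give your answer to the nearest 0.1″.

At latitude -39.0141°, cos φ = 0.776991.
1° of longitude at this latitude = 110.9 × cos φ = 86.17 km, so Δλ = 359.0 / 86168.3 = 0.0041663° = 14.999″.

Δλ = 15.0″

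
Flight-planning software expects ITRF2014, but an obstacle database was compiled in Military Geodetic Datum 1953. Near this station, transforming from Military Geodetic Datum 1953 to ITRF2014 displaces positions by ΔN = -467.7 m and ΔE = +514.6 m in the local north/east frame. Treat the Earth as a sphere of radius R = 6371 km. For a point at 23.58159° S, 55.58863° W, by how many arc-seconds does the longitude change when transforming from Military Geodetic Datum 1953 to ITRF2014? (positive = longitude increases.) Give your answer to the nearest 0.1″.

Δλ = 18.2″

At latitude -23.58159°, cos φ = 0.916491.
One radian of longitude at latitude φ spans R cos φ, so Δλ = ΔE / (R cos φ) = 514.6 / (6371000 × 0.916491) = 8.8132e-05 rad = 18.179″.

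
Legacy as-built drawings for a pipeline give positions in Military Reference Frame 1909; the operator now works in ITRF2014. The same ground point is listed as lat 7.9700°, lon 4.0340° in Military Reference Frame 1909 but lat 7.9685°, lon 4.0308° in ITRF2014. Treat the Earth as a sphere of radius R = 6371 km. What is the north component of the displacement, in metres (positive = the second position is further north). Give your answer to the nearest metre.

Δφ = 7.9685° − 7.9700° = -0.0015°; Δλ = 4.0308° − 4.0340° = -0.0032°.
1° along a meridian = πR/180 = 111195 m.
ΔN = Δφ × 111195 = -166.8 m; ΔE = Δλ × 111195 × cos(7.9700°) = -0.0032 × 111195 × 0.990341 = -352.4 m.

ΔN = -167 m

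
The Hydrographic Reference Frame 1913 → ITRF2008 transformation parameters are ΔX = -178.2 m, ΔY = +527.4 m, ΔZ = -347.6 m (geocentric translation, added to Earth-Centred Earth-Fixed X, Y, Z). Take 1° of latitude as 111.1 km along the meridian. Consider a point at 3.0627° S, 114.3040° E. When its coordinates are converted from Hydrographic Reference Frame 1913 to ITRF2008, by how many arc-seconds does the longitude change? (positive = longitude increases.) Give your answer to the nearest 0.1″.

Δλ = -1.8″

sin φ = -0.053429, cos φ = 0.998572, sin λ = 0.911375, cos λ = -0.411578.
East component: ΔE = −sin λ·ΔX + cos λ·ΔY = −(0.911375)(-178.2) + (-0.411578)(527.4) = -54.66 m.
1° of latitude spans 111100 m; at latitude φ, 1° of longitude spans that × cos φ = 110941.3 m, so Δλ = -54.66 / 110941.3 × 3600 = -1.774″.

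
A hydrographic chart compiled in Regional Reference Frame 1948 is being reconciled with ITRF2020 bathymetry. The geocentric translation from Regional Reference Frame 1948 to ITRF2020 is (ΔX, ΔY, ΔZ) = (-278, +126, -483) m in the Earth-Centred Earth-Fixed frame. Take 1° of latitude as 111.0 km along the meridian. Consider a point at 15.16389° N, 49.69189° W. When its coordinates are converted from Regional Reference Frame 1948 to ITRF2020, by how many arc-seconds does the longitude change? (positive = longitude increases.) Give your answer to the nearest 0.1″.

Δλ = -4.4″

sin φ = 0.261581, cos φ = 0.965182, sin λ = -0.762577, cos λ = 0.646898.
East component: ΔE = −sin λ·ΔX + cos λ·ΔY = −(-0.762577)(-278) + (0.646898)(126) = -130.49 m.
1° of latitude spans 111000 m; at latitude φ, 1° of longitude spans that × cos φ = 107135.2 m, so Δλ = -130.49 / 107135.2 × 3600 = -4.385″.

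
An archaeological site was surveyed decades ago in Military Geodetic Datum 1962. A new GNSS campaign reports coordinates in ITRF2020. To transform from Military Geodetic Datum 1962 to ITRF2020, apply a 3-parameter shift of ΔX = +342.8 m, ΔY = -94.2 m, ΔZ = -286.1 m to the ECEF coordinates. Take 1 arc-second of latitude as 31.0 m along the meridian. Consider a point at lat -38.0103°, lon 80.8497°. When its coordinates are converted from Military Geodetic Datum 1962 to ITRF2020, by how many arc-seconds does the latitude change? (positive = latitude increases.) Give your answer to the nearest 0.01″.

Δφ = -8.04″

sin φ = -0.615803, cos φ = 0.787900, sin λ = 0.987275, cos λ = 0.159025.
North component: ΔN = −sin φ cos λ·ΔX − sin φ sin λ·ΔY + cos φ·ΔZ = −(-0.615803)(0.159025)(342.8) − (-0.615803)(0.987275)(-94.2) + (0.787900)(-286.1) = -249.12 m.
1° of latitude spans 3600 × 31.00 = 111600 m, so Δφ = -249.12 / 111600 × 3600 = -8.036″.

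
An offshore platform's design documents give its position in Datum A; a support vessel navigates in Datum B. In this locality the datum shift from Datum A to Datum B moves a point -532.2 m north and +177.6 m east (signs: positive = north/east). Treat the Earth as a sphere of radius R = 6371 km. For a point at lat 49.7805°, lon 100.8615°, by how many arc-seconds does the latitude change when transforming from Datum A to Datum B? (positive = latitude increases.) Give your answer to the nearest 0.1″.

On a sphere of radius R, 1 rad of latitude = R, so Δφ = ΔN / R = -532.2 / 6371000 = -8.3535e-05 rad = -17.230″.

Δφ = -17.2″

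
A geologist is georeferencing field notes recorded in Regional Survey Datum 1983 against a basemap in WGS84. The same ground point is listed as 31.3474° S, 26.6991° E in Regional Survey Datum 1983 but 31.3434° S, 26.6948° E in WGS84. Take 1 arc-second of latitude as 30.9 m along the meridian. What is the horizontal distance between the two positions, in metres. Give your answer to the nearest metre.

Δφ = -31.3434° − -31.3474° = +0.0040°; Δλ = 26.6948° − 26.6991° = -0.0043°.
1° of latitude = 3600 × 30.90 = 111240 m.
ΔN = Δφ × 111240 = 445.0 m; ΔE = Δλ × 111240 × cos(-31.3474°) = -0.0043 × 111240 × 0.854029 = -408.5 m.
Distance = √(ΔE² + ΔN²) = √((-408.5)² + 445.0²) = 604.0 m.

604 m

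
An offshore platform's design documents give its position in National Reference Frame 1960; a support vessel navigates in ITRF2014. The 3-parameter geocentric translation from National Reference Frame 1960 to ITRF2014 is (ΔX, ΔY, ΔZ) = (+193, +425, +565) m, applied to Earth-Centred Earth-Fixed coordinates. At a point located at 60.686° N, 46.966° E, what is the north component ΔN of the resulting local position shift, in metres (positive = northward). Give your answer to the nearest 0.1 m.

At φ = 60.686°, λ = 46.966°: sin φ = 0.871950, cos φ = 0.489596, sin λ = 0.730949, cos λ = 0.682432.
ΔN = −sin φ cos λ·ΔX − sin φ sin λ·ΔY + cos φ·ΔZ = −(0.871950)(0.682432)(193) − (0.871950)(0.730949)(425) + (0.489596)(565) = -109.10 m.

ΔN = -109.1 m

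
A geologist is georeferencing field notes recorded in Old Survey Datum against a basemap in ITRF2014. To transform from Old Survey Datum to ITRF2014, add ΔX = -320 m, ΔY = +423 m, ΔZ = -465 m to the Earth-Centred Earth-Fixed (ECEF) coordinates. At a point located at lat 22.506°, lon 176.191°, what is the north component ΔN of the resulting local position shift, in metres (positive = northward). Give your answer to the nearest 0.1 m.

ΔN = -562.6 m

The local north axis is (−sin φ cos λ, −sin φ sin λ, cos φ), giving ΔN = -122.219 − 10.756 − 429.585 = -562.56 m.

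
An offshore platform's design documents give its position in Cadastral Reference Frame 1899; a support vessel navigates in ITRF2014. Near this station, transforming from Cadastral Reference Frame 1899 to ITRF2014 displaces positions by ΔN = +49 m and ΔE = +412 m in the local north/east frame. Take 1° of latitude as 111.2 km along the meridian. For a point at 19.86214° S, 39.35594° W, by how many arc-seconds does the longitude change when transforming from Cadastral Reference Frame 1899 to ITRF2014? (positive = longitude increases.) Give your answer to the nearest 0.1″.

Δλ = 14.2″

At latitude -19.86214°, cos φ = 0.940513.
1° of longitude at this latitude = 111.2 × cos φ = 104.59 km, so Δλ = 412.0 / 104585.0 = 0.0039394° = 14.182″.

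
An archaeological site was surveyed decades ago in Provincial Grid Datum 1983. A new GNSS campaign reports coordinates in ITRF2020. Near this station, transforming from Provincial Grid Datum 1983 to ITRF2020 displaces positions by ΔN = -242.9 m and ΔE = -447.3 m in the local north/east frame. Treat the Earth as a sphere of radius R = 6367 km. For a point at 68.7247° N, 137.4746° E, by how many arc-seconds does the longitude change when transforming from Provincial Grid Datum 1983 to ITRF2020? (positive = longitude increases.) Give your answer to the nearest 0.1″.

At latitude 68.7247°, cos φ = 0.362850.
One radian of longitude at latitude φ spans R cos φ, so Δλ = ΔE / (R cos φ) = -447.3 / (6367000 × 0.362850) = -1.9361e-04 rad = -39.936″.

Δλ = -39.9″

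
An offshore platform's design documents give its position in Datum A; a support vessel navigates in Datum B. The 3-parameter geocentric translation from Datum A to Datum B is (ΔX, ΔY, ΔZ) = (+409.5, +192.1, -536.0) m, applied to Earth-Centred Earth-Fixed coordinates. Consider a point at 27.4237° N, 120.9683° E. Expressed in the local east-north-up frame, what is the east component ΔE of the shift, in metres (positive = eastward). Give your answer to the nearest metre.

At φ = 27.4237°, λ = 120.9683°: sin φ = 0.460567, cos φ = 0.887625, sin λ = 0.857452, cos λ = -0.514564.
ΔE = −sin λ·ΔX + cos λ·ΔY = −(0.857452)·(409.5) + (-0.514564)·(192.1) = -449.97 m.

ΔE = -450 m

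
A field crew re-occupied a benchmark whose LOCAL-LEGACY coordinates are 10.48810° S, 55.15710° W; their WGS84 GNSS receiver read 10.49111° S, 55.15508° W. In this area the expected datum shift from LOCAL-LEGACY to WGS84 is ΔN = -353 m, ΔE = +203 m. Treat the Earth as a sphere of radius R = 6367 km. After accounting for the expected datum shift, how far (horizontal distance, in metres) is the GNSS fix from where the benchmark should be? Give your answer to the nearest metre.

26 m

Observed coordinate differences: Δφ = -0.00301°, Δλ = +0.00202°.
Converting to metres (1° lat = 111125 m, cos φ = 0.983293): observed ΔN = -334.5 m, observed ΔE = 220.7 m.
Subtracting the expected shift leaves a residual of -334.5 − (-353) = 18.5 m north and 220.7 − (203) = 17.7 m east.
Residual distance = √(18.5² + 17.7²) = 25.6 m.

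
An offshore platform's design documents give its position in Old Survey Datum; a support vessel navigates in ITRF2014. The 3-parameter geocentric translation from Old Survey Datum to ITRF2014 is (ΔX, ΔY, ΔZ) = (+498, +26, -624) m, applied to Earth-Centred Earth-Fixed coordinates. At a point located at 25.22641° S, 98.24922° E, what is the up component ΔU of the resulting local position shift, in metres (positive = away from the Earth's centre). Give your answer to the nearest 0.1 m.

ΔU = 224.6 m

At φ = -25.22641°, λ = 98.24922°: sin φ = -0.426196, cos φ = 0.904631, sin λ = 0.989653, cos λ = -0.143479.
ΔU = cos φ cos λ·ΔX + cos φ sin λ·ΔY + sin φ·ΔZ = (0.904631)(-0.143479)(498) + (0.904631)(0.989653)(26) + (-0.426196)(-624) = 224.59 m.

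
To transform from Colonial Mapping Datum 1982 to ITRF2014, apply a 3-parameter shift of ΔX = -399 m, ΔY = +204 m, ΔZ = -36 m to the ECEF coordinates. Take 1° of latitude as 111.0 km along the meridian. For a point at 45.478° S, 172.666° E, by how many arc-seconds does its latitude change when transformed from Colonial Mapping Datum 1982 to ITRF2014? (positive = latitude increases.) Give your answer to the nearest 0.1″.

sin φ = -0.712981, cos φ = 0.701183, sin λ = 0.127653, cos λ = -0.991819.
North component: ΔN = −sin φ cos λ·ΔX − sin φ sin λ·ΔY + cos φ·ΔZ = −(-0.712981)(-0.991819)(-399) − (-0.712981)(0.127653)(204) + (0.701183)(-36) = 275.48 m.
1° of latitude spans 111000 m, so Δφ = 275.48 / 111000 × 3600 = 8.934″.

Δφ = 8.9″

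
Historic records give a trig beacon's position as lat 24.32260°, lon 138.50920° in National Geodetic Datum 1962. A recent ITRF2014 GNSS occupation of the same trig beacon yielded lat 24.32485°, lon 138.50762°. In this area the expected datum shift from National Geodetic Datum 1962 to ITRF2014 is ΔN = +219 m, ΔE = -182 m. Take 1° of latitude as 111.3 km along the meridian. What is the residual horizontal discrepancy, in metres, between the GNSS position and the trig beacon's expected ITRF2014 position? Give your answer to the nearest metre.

Observed coordinate differences: Δφ = +0.00225°, Δλ = -0.00158°.
Converting to metres (1° lat = 111300 m, cos φ = 0.911241): observed ΔN = 250.4 m, observed ΔE = -160.2 m.
Subtracting the expected shift leaves a residual of 250.4 − (219) = 31.4 m north and -160.2 − (-182) = 21.8 m east.
Residual distance = √(31.4² + 21.8²) = 38.2 m.

38 m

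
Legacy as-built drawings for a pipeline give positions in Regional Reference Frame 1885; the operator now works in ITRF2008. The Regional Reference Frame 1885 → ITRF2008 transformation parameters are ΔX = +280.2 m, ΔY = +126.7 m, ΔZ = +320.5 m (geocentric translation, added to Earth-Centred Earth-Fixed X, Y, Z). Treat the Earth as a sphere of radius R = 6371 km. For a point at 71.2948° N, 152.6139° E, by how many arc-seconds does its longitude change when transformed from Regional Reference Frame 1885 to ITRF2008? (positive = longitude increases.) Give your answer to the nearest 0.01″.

Δλ = -24.37″

sin φ = 0.947181, cos φ = 0.320699, sin λ = 0.459984, cos λ = -0.887927.
East component: ΔE = −sin λ·ΔX + cos λ·ΔY = −(0.459984)(280.2) + (-0.887927)(126.7) = -241.39 m.
1° of latitude spans πR/180 = 111195 m; at latitude φ, 1° of longitude spans that × cos φ = 35660.1 m, so Δλ = -241.39 / 35660.1 × 3600 = -24.369″.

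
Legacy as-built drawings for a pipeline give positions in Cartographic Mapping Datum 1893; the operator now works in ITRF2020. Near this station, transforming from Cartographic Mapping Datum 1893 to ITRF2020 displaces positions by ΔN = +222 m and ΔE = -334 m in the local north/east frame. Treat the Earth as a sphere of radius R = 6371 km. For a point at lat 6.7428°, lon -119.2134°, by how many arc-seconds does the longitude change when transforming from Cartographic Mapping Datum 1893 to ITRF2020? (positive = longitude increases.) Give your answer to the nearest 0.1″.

At latitude 6.7428°, cos φ = 0.993083.
One radian of longitude at latitude φ spans R cos φ, so Δλ = ΔE / (R cos φ) = -334.0 / (6371000 × 0.993083) = -5.2790e-05 rad = -10.889″.

Δλ = -10.9″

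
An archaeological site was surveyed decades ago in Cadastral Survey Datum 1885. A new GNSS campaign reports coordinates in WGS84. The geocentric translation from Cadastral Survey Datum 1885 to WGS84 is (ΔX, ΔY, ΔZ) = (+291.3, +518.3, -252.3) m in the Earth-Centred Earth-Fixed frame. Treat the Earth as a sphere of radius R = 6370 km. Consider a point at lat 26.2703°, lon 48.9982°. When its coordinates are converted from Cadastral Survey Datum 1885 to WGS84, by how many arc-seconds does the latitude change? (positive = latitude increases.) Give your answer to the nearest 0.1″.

sin φ = 0.442606, cos φ = 0.896716, sin λ = 0.754689, cos λ = 0.656083.
North component: ΔN = −sin φ cos λ·ΔX − sin φ sin λ·ΔY + cos φ·ΔZ = −(0.442606)(0.656083)(291.3) − (0.442606)(0.754689)(518.3) + (0.896716)(-252.3) = -483.96 m.
1° of latitude spans πR/180 = 111177 m, so Δφ = -483.96 / 111177 × 3600 = -15.671″.

Δφ = -15.7″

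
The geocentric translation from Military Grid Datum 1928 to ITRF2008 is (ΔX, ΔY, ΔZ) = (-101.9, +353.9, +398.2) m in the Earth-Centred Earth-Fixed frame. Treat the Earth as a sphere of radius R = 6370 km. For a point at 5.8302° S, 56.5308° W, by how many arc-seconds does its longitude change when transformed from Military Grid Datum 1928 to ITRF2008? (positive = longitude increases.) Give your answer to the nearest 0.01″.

sin φ = -0.101581, cos φ = 0.994827, sin λ = -0.834182, cos λ = 0.551489.
East component: ΔE = −sin λ·ΔX + cos λ·ΔY = −(-0.834182)(-101.9) + (0.551489)(353.9) = 110.17 m.
1° of latitude spans πR/180 = 111177 m; at latitude φ, 1° of longitude spans that × cos φ = 110602.4 m, so Δλ = 110.17 / 110602.4 × 3600 = 3.586″.

Δλ = 3.59″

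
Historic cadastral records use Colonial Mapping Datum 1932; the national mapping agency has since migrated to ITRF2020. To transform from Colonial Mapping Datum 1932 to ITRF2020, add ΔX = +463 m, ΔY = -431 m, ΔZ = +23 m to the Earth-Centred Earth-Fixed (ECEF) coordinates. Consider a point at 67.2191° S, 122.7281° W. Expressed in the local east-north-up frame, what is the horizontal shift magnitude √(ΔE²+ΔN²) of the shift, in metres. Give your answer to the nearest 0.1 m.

At φ = -67.2191°, λ = -122.7281°: sin φ = -0.921992, cos φ = 0.387208, sin λ = -0.841246, cos λ = -0.540653.
ΔE = −sin λ·ΔX + cos λ·ΔY = −(-0.841246)·(463) + (-0.540653)·(-431) = 622.52 m.
ΔN = −sin φ cos λ·ΔX − sin φ sin λ·ΔY + cos φ·ΔZ = −(-0.921992)(-0.540653)(463) − (-0.921992)(-0.841246)(-431) + (0.387208)(23) = 112.40 m.
Horizontal magnitude = √(ΔE² + ΔN²) = √(622.52² + 112.40²) = 632.58 m.

632.6 m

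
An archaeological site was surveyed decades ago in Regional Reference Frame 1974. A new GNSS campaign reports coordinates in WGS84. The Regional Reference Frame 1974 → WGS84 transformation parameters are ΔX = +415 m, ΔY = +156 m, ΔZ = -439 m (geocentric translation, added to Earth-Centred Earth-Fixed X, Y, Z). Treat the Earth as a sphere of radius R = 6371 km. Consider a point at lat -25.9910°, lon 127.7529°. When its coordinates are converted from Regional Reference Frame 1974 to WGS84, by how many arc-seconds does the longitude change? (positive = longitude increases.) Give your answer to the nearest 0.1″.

Δλ = -15.3″

sin φ = -0.438230, cos φ = 0.898863, sin λ = 0.790659, cos λ = -0.612257.
East component: ΔE = −sin λ·ΔX + cos λ·ΔY = −(0.790659)(415) + (-0.612257)(156) = -423.64 m.
1° of latitude spans πR/180 = 111195 m; at latitude φ, 1° of longitude spans that × cos φ = 99949.0 m, so Δλ = -423.64 / 99949.0 × 3600 = -15.259″.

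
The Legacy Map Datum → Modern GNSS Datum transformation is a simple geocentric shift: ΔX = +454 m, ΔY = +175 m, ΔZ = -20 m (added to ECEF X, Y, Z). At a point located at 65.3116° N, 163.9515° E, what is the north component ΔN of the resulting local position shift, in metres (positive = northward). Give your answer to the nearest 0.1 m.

At φ = 65.3116°, λ = 163.9515°: sin φ = 0.908593, cos φ = 0.417683, sin λ = 0.276451, cos λ = -0.961028.
ΔN = −sin φ cos λ·ΔX − sin φ sin λ·ΔY + cos φ·ΔZ = −(0.908593)(-0.961028)(454) − (0.908593)(0.276451)(175) + (0.417683)(-20) = 344.11 m.

ΔN = 344.1 m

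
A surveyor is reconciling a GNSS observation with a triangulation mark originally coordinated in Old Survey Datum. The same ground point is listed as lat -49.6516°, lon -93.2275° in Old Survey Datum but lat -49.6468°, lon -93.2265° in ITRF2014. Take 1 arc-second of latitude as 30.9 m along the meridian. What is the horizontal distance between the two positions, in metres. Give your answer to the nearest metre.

539 m

Δφ = -49.6468° − -49.6516° = +0.0048°; Δλ = -93.2265° − -93.2275° = +0.0010°.
1° of latitude = 3600 × 30.90 = 111240 m.
ΔN = Δφ × 111240 = 534.0 m; ΔE = Δλ × 111240 × cos(-49.6516°) = +0.0010 × 111240 × 0.647434 = 72.0 m.
Distance = √(ΔE² + ΔN²) = √(72.0² + 534.0²) = 538.8 m.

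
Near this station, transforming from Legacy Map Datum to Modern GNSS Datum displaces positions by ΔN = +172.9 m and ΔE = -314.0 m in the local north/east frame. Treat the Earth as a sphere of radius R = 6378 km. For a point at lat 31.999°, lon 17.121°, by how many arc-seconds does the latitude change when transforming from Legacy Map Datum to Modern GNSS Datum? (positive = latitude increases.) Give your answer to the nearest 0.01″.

Δφ = 5.59″

On a sphere of radius R, 1 rad of latitude = R, so Δφ = ΔN / R = 172.9 / 6378000 = 2.7109e-05 rad = 5.592″.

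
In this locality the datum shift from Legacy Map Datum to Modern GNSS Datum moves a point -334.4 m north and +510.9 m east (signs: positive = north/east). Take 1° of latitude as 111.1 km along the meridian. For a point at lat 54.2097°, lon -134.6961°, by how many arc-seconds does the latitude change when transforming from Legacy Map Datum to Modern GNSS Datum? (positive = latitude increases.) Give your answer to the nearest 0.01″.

Δφ = -10.84″

1° of latitude = 111.1 km, so Δφ = -334.4 / 111100 = -0.0030099° = -10.836″.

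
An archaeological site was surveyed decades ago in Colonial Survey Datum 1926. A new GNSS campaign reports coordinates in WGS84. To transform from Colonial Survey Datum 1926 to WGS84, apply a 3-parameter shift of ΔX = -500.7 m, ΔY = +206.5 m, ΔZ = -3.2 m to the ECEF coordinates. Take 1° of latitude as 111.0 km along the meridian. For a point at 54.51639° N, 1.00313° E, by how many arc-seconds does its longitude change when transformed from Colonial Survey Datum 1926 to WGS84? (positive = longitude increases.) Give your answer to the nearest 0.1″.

sin φ = 0.814282, cos φ = 0.580470, sin λ = 0.017507, cos λ = 0.999847.
East component: ΔE = −sin λ·ΔX + cos λ·ΔY = −(0.017507)(-500.7) + (0.999847)(206.5) = 215.23 m.
1° of latitude spans 111000 m; at latitude φ, 1° of longitude spans that × cos φ = 64432.2 m, so Δλ = 215.23 / 64432.2 × 3600 = 12.026″.

Δλ = 12.0″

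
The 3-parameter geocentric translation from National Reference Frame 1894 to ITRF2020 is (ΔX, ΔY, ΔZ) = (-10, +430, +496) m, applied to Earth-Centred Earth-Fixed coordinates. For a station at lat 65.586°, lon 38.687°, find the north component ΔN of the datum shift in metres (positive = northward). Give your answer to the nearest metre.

ΔN = -33 m

The local north axis is (−sin φ cos λ, −sin φ sin λ, cos φ), giving ΔN = 7.108 − 244.745 + 205.010 = -32.63 m.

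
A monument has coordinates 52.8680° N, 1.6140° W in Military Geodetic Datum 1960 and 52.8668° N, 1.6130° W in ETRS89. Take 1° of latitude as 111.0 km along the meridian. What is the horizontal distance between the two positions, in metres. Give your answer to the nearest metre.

149 m

Δφ = 52.8668° − 52.8680° = -0.0012°; Δλ = -1.6130° − -1.6140° = +0.0010°.
ΔN = Δφ × 111000 = -133.2 m; ΔE = Δλ × 111000 × cos(52.8680°) = +0.0010 × 111000 × 0.603653 = 67.0 m.
Distance = √(ΔE² + ΔN²) = √(67.0² + (-133.2)²) = 149.1 m.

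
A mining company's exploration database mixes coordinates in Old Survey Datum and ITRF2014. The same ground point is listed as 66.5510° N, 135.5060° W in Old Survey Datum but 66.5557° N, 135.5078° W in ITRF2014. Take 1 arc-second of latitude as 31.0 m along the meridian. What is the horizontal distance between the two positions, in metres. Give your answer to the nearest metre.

531 m

Δφ = 66.5557° − 66.5510° = +0.0047°; Δλ = -135.5078° − -135.5060° = -0.0018°.
1° of latitude = 3600 × 31.00 = 111600 m.
ΔN = Δφ × 111600 = 524.5 m; ΔE = Δλ × 111600 × cos(66.5510°) = -0.0018 × 111600 × 0.397933 = -79.9 m.
Distance = √(ΔE² + ΔN²) = √((-79.9)² + 524.5²) = 530.6 m.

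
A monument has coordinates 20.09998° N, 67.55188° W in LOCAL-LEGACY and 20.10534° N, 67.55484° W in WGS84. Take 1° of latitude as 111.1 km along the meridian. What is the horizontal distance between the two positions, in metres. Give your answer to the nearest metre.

Δφ = 20.10534° − 20.09998° = +0.00536°; Δλ = -67.55484° − -67.55188° = -0.00296°.
ΔN = Δφ × 111100 = 595.5 m; ΔE = Δλ × 111100 × cos(20.09998°) = -0.00296 × 111100 × 0.939094 = -308.8 m.
Distance = √(ΔE² + ΔN²) = √((-308.8)² + 595.5²) = 670.8 m.

671 m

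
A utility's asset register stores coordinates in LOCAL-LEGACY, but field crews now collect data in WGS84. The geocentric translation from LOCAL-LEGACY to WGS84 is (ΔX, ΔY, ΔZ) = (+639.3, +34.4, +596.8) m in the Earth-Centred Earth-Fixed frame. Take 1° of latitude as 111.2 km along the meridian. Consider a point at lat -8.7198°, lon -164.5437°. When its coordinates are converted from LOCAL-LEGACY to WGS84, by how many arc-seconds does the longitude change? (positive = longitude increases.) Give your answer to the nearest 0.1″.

Δλ = 4.5″

sin φ = -0.151602, cos φ = 0.988442, sin λ = -0.266503, cos λ = -0.963834.
East component: ΔE = −sin λ·ΔX + cos λ·ΔY = −(-0.266503)(639.3) + (-0.963834)(34.4) = 137.22 m.
1° of latitude spans 111200 m; at latitude φ, 1° of longitude spans that × cos φ = 109914.7 m, so Δλ = 137.22 / 109914.7 × 3600 = 4.494″.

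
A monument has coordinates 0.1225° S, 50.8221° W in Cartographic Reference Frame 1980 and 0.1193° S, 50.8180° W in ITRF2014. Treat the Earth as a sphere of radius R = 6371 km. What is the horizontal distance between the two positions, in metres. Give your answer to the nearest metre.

578 m

Δφ = -0.1193° − -0.1225° = +0.0032°; Δλ = -50.8180° − -50.8221° = +0.0041°.
1° along a meridian = πR/180 = 111195 m.
ΔN = Δφ × 111195 = 355.8 m; ΔE = Δλ × 111195 × cos(-0.1225°) = +0.0041 × 111195 × 0.999998 = 455.9 m.
Distance = √(ΔE² + ΔN²) = √(455.9² + 355.8²) = 578.3 m.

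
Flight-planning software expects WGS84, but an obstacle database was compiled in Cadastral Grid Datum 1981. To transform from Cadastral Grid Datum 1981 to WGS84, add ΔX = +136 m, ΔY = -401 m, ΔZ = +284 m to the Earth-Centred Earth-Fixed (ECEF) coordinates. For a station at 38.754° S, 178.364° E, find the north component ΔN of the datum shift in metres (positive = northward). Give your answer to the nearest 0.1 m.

ΔN = 129.2 m

The local north axis is (−sin φ cos λ, −sin φ sin λ, cos φ), giving ΔN = -85.098 − 7.166 + 221.475 = 129.21 m.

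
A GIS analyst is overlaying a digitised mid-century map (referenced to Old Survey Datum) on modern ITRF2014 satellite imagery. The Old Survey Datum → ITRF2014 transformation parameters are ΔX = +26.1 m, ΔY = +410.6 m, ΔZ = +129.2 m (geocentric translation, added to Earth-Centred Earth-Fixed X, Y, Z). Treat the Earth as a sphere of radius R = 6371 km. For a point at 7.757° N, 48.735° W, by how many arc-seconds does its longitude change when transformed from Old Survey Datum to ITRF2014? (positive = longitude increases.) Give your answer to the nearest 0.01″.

sin φ = 0.134972, cos φ = 0.990849, sin λ = -0.751667, cos λ = 0.659543.
East component: ΔE = −sin λ·ΔX + cos λ·ΔY = −(-0.751667)(26.1) + (0.659543)(410.6) = 290.43 m.
1° of latitude spans πR/180 = 111195 m; at latitude φ, 1° of longitude spans that × cos φ = 110177.4 m, so Δλ = 290.43 / 110177.4 × 3600 = 9.490″.

Δλ = 9.49″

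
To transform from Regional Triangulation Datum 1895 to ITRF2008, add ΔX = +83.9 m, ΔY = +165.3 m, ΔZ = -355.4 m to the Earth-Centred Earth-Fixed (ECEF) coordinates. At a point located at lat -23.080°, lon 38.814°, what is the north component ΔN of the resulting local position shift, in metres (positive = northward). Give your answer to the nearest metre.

ΔN = -261 m

At φ = -23.080°, λ = 38.814°: sin φ = -0.392016, cos φ = 0.919958, sin λ = 0.626794, cos λ = 0.779185.
ΔN = −sin φ cos λ·ΔX − sin φ sin λ·ΔY + cos φ·ΔZ = −(-0.392016)(0.779185)(83.9) − (-0.392016)(0.626794)(165.3) + (0.919958)(-355.4) = -260.71 m.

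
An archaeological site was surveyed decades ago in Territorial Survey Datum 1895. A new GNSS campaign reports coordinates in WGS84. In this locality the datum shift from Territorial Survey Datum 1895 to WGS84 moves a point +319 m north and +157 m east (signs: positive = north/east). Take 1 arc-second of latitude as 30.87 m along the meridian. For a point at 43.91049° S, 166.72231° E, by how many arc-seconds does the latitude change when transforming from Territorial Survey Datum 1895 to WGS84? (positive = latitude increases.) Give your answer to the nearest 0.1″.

Δφ = 10.3″

1″ of latitude = 30.87 m, so Δφ = 319.0 / 30.87 = 10.334″.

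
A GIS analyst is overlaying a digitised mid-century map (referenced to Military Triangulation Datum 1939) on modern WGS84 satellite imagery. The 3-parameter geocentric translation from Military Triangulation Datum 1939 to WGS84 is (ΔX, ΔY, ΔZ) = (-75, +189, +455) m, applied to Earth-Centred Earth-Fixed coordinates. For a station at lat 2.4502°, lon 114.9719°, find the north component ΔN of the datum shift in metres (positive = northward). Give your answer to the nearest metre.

At φ = 2.4502°, λ = 114.9719°: sin φ = 0.042751, cos φ = 0.999086, sin λ = 0.906515, cos λ = -0.422174.
ΔN = −sin φ cos λ·ΔX − sin φ sin λ·ΔY + cos φ·ΔZ = −(0.042751)(-0.422174)(-75) − (0.042751)(0.906515)(189) + (0.999086)(455) = 445.91 m.

ΔN = 446 m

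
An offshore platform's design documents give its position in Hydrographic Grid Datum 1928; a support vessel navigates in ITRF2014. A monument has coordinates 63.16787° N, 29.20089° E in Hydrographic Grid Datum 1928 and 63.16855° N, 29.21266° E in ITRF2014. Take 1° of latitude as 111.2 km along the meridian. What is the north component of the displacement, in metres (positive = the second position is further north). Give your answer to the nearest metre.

ΔN = 76 m

Δφ = 63.16855° − 63.16787° = +0.00068°; Δλ = 29.21266° − 29.20089° = +0.01177°.
ΔN = Δφ × 111200 = 75.6 m; ΔE = Δλ × 111200 × cos(63.16787°) = +0.01177 × 111200 × 0.451378 = 590.8 m.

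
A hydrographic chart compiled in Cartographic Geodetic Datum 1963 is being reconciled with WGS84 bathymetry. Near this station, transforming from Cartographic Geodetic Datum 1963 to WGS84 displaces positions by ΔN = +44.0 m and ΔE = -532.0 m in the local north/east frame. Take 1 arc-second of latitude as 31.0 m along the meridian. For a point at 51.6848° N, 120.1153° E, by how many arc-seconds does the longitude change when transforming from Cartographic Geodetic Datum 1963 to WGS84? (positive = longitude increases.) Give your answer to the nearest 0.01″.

At latitude 51.6848°, cos φ = 0.619987.
1″ of longitude at this latitude = 31.00 × cos φ = 19.2196 m, so Δλ = -532.0 / 19.2196 = -27.680″.

Δλ = -27.68″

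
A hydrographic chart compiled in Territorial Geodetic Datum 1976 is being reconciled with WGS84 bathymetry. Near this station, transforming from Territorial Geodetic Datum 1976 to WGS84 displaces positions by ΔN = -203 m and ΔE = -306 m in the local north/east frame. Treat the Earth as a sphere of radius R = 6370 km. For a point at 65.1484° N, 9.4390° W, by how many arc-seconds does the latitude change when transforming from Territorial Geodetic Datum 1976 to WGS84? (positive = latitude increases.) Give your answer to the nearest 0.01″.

Δφ = -6.57″

On a sphere of radius R, 1 rad of latitude = R, so Δφ = ΔN / R = -203.0 / 6370000 = -3.1868e-05 rad = -6.573″.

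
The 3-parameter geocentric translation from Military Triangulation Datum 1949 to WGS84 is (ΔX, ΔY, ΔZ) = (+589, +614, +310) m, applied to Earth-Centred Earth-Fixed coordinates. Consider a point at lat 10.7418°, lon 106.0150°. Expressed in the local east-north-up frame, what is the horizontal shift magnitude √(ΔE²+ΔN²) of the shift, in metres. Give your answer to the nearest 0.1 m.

769.1 m

The local east axis at (φ, λ) is (−sin λ, cos λ, 0), so ΔE = −sin(106.0150°)·589 + cos(106.0150°)·614 = -735.54 m.
The local north axis is (−sin φ cos λ, −sin φ sin λ, cos φ), giving ΔN = 30.287 − 109.998 + 304.568 = 224.86 m.
Horizontal magnitude = √(ΔE² + ΔN²) = √((-735.54)² + 224.86²) = 769.14 m.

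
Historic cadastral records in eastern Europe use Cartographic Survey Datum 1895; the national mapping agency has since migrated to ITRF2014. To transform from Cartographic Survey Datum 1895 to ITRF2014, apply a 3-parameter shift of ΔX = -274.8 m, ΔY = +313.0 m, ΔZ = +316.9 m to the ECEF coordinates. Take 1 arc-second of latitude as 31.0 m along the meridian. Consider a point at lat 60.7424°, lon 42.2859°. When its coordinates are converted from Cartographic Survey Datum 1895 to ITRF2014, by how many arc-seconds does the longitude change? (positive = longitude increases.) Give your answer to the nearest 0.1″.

sin φ = 0.872431, cos φ = 0.488737, sin λ = 0.672830, cos λ = 0.739797.
East component: ΔE = −sin λ·ΔX + cos λ·ΔY = −(0.672830)(-274.8) + (0.739797)(313.0) = 416.45 m.
1° of latitude spans 3600 × 31.00 = 111600 m; at latitude φ, 1° of longitude spans that × cos φ = 54543.0 m, so Δλ = 416.45 / 54543.0 × 3600 = 27.487″.

Δλ = 27.5″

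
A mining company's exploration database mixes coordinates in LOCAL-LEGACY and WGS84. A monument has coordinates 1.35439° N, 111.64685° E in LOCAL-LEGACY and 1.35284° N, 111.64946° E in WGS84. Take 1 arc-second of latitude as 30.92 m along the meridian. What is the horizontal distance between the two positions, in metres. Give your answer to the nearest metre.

Δφ = 1.35284° − 1.35439° = -0.00155°; Δλ = 111.64946° − 111.64685° = +0.00261°.
1° of latitude = 3600 × 30.92 = 111312 m.
ΔN = Δφ × 111312 = -172.5 m; ΔE = Δλ × 111312 × cos(1.35439°) = +0.00261 × 111312 × 0.999721 = 290.4 m.
Distance = √(ΔE² + ΔN²) = √(290.4² + (-172.5)²) = 337.8 m.

338 m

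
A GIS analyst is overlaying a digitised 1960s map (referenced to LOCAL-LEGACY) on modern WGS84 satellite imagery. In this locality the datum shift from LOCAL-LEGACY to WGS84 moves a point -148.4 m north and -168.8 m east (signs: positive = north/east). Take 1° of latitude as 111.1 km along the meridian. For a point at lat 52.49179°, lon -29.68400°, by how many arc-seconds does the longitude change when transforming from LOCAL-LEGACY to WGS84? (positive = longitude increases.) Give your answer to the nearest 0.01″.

Δλ = -8.98″

At latitude 52.49179°, cos φ = 0.608875.
1° of longitude at this latitude = 111.1 × cos φ = 67.65 km, so Δλ = -168.8 / 67646.0 = -0.0024953° = -8.983″.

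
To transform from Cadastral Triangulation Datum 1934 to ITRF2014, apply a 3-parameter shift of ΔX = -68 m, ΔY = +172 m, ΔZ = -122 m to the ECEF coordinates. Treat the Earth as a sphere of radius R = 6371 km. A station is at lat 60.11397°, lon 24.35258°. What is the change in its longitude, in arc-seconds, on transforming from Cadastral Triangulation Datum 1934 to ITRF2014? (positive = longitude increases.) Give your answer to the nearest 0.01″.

sin φ = 0.867018, cos φ = 0.498276, sin λ = 0.412351, cos λ = 0.911025.
East component: ΔE = −sin λ·ΔX + cos λ·ΔY = −(0.412351)(-68) + (0.911025)(172) = 184.74 m.
1° of latitude spans πR/180 = 111195 m; at latitude φ, 1° of longitude spans that × cos φ = 55405.8 m, so Δλ = 184.74 / 55405.8 × 3600 = 12.003″.

Δλ = 12.00″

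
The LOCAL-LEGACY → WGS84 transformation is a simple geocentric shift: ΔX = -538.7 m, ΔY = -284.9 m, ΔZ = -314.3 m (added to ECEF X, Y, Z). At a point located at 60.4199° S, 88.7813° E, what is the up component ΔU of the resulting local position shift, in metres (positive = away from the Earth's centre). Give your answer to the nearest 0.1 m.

ΔU = 127.1 m

At φ = -60.4199°, λ = 88.7813°: sin φ = -0.869666, cos φ = 0.493640, sin λ = 0.999774, cos λ = 0.021269.
ΔU = cos φ cos λ·ΔX + cos φ sin λ·ΔY + sin φ·ΔZ = (0.493640)(0.021269)(-538.7) + (0.493640)(0.999774)(-284.9) + (-0.869666)(-314.3) = 127.07 m.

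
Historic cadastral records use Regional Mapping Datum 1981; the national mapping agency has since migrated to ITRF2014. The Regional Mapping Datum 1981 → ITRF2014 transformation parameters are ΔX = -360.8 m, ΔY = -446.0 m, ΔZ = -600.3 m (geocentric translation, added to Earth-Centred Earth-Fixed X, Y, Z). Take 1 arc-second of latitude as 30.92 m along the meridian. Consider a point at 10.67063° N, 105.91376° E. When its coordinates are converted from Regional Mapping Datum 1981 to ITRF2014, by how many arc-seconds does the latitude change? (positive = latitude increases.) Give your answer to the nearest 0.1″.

sin φ = 0.185163, cos φ = 0.982708, sin λ = 0.961675, cos λ = -0.274190.
North component: ΔN = −sin φ cos λ·ΔX − sin φ sin λ·ΔY + cos φ·ΔZ = −(0.185163)(-0.274190)(-360.8) − (0.185163)(0.961675)(-446.0) + (0.982708)(-600.3) = -528.82 m.
1° of latitude spans 3600 × 30.92 = 111312 m, so Δφ = -528.82 / 111312 × 3600 = -17.103″.

Δφ = -17.1″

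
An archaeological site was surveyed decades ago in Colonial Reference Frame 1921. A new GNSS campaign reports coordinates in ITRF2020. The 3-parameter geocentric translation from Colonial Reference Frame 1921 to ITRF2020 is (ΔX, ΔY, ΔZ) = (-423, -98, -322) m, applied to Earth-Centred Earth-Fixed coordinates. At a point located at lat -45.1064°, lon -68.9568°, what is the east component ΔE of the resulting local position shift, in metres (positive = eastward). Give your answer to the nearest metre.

ΔE = -430 m

At φ = -45.1064°, λ = -68.9568°: sin φ = -0.708419, cos φ = 0.705792, sin λ = -0.933310, cos λ = 0.359072.
ΔE = −sin λ·ΔX + cos λ·ΔY = −(-0.933310)·(-423) + (0.359072)·(-98) = -429.98 m.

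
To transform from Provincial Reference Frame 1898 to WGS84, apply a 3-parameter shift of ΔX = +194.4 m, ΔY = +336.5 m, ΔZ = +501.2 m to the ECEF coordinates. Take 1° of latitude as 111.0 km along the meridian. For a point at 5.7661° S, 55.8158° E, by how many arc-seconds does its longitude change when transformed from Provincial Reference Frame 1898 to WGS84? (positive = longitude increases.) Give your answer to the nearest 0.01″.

Δλ = 0.92″

sin φ = -0.100468, cos φ = 0.994940, sin λ = 0.827236, cos λ = 0.561855.
East component: ΔE = −sin λ·ΔX + cos λ·ΔY = −(0.827236)(194.4) + (0.561855)(336.5) = 28.25 m.
1° of latitude spans 111000 m; at latitude φ, 1° of longitude spans that × cos φ = 110438.4 m, so Δλ = 28.25 / 110438.4 × 3600 = 0.921″.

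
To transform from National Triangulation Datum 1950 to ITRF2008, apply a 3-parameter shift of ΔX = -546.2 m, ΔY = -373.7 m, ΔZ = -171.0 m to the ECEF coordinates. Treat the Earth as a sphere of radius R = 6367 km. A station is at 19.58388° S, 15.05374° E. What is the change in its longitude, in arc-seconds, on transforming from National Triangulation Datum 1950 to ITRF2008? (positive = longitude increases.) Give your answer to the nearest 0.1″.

Δλ = -7.5″

sin φ = -0.335187, cos φ = 0.942152, sin λ = 0.259725, cos λ = 0.965683.
East component: ΔE = −sin λ·ΔX + cos λ·ΔY = −(0.259725)(-546.2) + (0.965683)(-373.7) = -219.01 m.
1° of latitude spans πR/180 = 111125 m; at latitude φ, 1° of longitude spans that × cos φ = 104696.7 m, so Δλ = -219.01 / 104696.7 × 3600 = -7.531″.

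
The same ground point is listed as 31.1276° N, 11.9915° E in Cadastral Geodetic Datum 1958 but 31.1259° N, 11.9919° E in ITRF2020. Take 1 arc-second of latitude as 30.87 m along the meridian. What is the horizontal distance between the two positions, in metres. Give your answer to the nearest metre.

193 m

Δφ = 31.1259° − 31.1276° = -0.0017°; Δλ = 11.9919° − 11.9915° = +0.0004°.
1° of latitude = 3600 × 30.87 = 111132 m.
ΔN = Δφ × 111132 = -188.9 m; ΔE = Δλ × 111132 × cos(31.1276°) = +0.0004 × 111132 × 0.856018 = 38.1 m.
Distance = √(ΔE² + ΔN²) = √(38.1² + (-188.9)²) = 192.7 m.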